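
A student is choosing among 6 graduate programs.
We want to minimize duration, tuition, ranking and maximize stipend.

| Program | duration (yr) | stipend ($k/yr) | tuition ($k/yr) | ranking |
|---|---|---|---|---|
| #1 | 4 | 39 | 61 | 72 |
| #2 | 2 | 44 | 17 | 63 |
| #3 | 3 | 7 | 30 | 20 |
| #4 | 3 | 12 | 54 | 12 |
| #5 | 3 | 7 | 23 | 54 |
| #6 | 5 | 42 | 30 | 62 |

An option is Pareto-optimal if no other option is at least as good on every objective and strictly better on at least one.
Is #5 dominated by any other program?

#1: worse on duration (4 vs 3).
#2: worse on ranking (63 vs 54).
#3: worse on tuition (30 vs 23).
#4: worse on tuition (54 vs 23).
#6: worse on duration (5 vs 3).
No option is at least as good as #5 on every objective and strictly better on one.

No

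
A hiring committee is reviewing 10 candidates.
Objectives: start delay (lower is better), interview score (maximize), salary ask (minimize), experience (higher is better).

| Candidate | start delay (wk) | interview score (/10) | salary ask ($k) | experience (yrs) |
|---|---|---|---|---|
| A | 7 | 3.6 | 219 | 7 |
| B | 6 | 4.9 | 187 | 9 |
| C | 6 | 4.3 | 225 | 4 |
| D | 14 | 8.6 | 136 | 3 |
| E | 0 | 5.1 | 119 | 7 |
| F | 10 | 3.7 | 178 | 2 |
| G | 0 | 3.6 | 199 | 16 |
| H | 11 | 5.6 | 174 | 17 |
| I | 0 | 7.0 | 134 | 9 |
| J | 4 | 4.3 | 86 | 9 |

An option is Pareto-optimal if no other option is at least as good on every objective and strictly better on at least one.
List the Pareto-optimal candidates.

D, E, G, H, I, J

A: dominated by B (start delay 6≤7, interview score 4.9≥3.6, salary ask 187≤219, experience 9≥7).
B: dominated by I (start delay 0≤6, interview score 7.0≥4.9, salary ask 134≤187, experience 9≥9).
C: dominated by B (start delay 6≤6, interview score 4.9≥4.3, salary ask 187≤225, experience 9≥4).
D: not dominated (best interview score).
E: not dominated.
F: dominated by E (start delay 0≤10, interview score 5.1≥3.7, salary ask 119≤178, experience 7≥2).
G: not dominated.
H: not dominated (best experience).
I: not dominated.
J: not dominated (best salary ask).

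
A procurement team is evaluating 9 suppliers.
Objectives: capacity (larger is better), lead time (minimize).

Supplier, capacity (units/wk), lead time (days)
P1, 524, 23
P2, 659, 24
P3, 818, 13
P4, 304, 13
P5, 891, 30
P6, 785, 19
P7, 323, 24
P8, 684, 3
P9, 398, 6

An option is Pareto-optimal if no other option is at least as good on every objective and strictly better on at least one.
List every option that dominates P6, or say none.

P3

P3: capacity 818≥785, lead time 13≤19 — dominates P6.
Others (P1, P2, P4, P5, P7, P8, P9) are each worse than P6 on at least one objective.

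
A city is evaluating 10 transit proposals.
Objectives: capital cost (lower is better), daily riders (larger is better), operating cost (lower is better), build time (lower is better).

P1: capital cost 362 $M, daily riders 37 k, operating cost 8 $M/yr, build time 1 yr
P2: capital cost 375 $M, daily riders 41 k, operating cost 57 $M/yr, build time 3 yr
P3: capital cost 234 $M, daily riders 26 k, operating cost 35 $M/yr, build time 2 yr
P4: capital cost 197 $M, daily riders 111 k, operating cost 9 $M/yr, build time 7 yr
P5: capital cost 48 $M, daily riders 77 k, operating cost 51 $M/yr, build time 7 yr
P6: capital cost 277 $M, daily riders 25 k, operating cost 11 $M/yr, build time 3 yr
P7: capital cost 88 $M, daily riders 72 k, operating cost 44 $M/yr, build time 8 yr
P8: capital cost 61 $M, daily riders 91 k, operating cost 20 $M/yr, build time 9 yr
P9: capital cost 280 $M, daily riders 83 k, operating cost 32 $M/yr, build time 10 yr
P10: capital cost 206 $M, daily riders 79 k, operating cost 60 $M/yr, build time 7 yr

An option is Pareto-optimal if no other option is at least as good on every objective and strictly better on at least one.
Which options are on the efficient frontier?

P1, P2, P3, P4, P5, P6, P7, P8

P1: not dominated (best operating cost).
P2: not dominated.
P3: not dominated.
P4: not dominated (best daily riders).
P5: not dominated (best capital cost).
P6: not dominated.
P7: not dominated.
P8: not dominated.
P9: dominated by P4 (capital cost 197≤280, daily riders 111≥83, operating cost 9≤32, build time 7≤10).
P10: dominated by P4 (capital cost 197≤206, daily riders 111≥79, operating cost 9≤60, build time 7≤7).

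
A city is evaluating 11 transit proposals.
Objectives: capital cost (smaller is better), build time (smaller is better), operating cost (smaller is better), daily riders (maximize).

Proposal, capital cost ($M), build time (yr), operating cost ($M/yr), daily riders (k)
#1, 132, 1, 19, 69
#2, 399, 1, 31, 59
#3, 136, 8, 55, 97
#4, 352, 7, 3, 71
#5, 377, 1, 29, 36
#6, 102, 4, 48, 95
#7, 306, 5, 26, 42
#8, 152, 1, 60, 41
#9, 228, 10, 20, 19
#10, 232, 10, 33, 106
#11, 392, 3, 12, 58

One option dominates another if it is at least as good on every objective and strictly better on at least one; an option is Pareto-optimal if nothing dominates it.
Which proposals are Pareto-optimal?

#1, #3, #4, #6, #10, #11

#1: not dominated.
#2: dominated by #1 (capital cost 132≤399, build time 1≤1, operating cost 19≤31, daily riders 69≥59).
#3: not dominated.
#4: not dominated (best operating cost).
#5: dominated by #1 (capital cost 132≤377, build time 1≤1, operating cost 19≤29, daily riders 69≥36).
#6: not dominated (best capital cost).
#7: dominated by #1 (capital cost 132≤306, build time 1≤5, operating cost 19≤26, daily riders 69≥42).
#8: dominated by #1 (capital cost 132≤152, build time 1≤1, operating cost 19≤60, daily riders 69≥41).
#9: dominated by #1 (capital cost 132≤228, build time 1≤10, operating cost 19≤20, daily riders 69≥19).
#10: not dominated (best daily riders).
#11: not dominated.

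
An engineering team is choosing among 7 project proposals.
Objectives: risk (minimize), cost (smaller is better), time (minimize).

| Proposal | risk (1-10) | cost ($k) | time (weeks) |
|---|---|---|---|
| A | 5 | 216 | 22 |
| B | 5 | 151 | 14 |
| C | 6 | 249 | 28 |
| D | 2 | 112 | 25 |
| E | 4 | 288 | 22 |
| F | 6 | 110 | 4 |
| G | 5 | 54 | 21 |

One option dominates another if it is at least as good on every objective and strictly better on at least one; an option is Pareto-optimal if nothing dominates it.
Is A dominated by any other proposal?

Yes

B vs A: risk 5≤5, cost 151≤216, time 14≤22 — B is at least as good on every objective and strictly better on at least one, so B dominates A.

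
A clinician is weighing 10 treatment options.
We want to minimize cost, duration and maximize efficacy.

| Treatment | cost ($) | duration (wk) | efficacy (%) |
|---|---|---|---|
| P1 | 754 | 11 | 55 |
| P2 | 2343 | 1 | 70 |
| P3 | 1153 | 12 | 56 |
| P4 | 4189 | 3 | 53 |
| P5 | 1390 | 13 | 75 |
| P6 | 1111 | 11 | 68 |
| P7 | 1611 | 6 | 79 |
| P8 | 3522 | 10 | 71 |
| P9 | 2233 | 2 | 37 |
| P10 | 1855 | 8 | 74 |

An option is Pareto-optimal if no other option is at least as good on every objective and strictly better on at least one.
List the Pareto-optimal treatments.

P1, P2, P5, P6, P7, P9

P1: not dominated (best cost).
P2: not dominated (best duration).
P3: dominated by P6 (cost 1111≤1153, duration 11≤12, efficacy 68≥56).
P4: dominated by P2 (cost 2343≤4189, duration 1≤3, efficacy 70≥53).
P5: not dominated.
P6: not dominated.
P7: not dominated (best efficacy).
P8: dominated by P7 (cost 1611≤3522, duration 6≤10, efficacy 79≥71).
P9: not dominated.
P10: dominated by P7 (cost 1611≤1855, duration 6≤8, efficacy 79≥74).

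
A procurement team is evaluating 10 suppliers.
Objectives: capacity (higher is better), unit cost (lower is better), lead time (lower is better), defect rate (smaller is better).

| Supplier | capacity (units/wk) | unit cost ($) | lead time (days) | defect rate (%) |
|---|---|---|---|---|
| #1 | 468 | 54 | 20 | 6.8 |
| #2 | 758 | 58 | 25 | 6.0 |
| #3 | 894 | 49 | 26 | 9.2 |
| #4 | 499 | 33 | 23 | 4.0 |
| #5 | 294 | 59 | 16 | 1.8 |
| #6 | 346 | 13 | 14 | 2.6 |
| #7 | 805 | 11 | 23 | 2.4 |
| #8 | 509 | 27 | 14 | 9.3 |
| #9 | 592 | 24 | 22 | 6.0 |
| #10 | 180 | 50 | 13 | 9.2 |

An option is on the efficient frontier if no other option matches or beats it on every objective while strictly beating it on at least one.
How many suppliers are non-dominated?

8

#1: not dominated.
#2: dominated by #7 (capacity 805≥758, unit cost 11≤58, lead time 23≤25, defect rate 2.4≤6.0).
#3: not dominated (best capacity).
#4: dominated by #7 (capacity 805≥499, unit cost 11≤33, lead time 23≤23, defect rate 2.4≤4.0).
#5: not dominated (best defect rate).
#6: not dominated.
#7: not dominated (best unit cost).
#8: not dominated.
#9: not dominated.
#10: not dominated (best lead time).
Pareto-optimal: #1, #3, #5, #6, #7, #8, #9, #10 → 8.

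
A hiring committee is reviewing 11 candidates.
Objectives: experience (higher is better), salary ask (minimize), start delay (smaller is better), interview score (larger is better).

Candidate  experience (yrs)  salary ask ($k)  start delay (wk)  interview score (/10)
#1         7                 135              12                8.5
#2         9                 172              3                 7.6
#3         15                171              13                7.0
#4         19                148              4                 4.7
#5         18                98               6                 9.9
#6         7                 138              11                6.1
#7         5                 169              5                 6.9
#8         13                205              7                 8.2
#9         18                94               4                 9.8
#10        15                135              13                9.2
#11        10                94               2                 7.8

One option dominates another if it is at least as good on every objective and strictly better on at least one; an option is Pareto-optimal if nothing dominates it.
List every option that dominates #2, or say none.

#11

#11: experience 10≥9, salary ask 94≤172, start delay 2≤3, interview score 7.8≥7.6 — dominates #2.
Others (#1, #3, #4, #5, #6, #7, #8, #9, #10) are each worse than #2 on at least one objective.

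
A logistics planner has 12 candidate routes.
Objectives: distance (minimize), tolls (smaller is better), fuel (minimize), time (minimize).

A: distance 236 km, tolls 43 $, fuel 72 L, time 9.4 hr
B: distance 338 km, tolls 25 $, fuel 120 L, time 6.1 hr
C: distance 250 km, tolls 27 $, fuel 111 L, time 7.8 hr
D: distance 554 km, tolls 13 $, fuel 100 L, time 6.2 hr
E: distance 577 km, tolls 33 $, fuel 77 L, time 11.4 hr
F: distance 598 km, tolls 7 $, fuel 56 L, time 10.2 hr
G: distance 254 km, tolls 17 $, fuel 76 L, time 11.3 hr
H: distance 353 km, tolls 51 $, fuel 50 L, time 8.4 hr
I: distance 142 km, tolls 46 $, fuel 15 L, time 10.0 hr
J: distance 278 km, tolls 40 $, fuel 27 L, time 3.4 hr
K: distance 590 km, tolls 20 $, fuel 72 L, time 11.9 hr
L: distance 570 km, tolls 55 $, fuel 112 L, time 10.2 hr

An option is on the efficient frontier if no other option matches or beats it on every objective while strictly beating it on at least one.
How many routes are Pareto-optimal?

A: not dominated.
B: not dominated.
C: not dominated.
D: not dominated.
E: dominated by G (distance 254≤577, tolls 17≤33, fuel 76≤77, time 11.3≤11.4).
F: not dominated (best tolls).
G: not dominated.
H: dominated by J (distance 278≤353, tolls 40≤51, fuel 27≤50, time 3.4≤8.4).
I: not dominated (best distance).
J: not dominated (best time).
K: not dominated.
L: dominated by A (distance 236≤570, tolls 43≤55, fuel 72≤112, time 9.4≤10.2).
Pareto-optimal: A, B, C, D, F, G, I, J, K → 9.

9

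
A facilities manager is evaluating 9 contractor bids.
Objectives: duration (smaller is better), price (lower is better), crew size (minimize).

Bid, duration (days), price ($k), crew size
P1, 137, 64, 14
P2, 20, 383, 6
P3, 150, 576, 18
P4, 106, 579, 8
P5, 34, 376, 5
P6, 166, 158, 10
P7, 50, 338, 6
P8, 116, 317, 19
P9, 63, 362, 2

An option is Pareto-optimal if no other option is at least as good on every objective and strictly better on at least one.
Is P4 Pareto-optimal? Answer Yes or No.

No

P2 vs P4: duration 20≤106, price 383≤579, crew size 6≤8 — P2 is at least as good on every objective and strictly better on at least one, so P2 dominates P4.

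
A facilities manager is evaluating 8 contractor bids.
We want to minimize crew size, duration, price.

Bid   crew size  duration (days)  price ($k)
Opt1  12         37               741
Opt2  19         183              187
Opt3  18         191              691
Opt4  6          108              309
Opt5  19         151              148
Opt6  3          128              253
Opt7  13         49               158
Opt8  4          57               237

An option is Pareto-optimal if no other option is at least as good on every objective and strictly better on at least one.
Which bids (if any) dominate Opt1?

none

Opt2: worse on crew size (19 vs 12).
Opt3: worse on crew size (18 vs 12).
Opt4: worse on duration (108 vs 37).
Opt5: worse on crew size (19 vs 12).
Opt6: worse on duration (128 vs 37).
Opt7: worse on crew size (13 vs 12).
Opt8: worse on duration (57 vs 37).
No option dominates Opt1.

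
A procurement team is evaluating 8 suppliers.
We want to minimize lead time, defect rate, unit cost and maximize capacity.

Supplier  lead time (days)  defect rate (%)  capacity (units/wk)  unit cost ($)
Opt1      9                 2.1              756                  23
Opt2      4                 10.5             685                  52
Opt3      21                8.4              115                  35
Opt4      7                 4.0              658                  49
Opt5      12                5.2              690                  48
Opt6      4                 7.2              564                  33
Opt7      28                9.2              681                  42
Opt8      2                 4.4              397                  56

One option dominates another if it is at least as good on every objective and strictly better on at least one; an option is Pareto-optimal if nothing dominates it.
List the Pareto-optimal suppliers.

Opt1, Opt2, Opt4, Opt6, Opt8

Opt1: not dominated (best defect rate).
Opt2: not dominated.
Opt3: dominated by Opt1 (lead time 9≤21, defect rate 2.1≤8.4, capacity 756≥115, unit cost 23≤35).
Opt4: not dominated.
Opt5: dominated by Opt1 (lead time 9≤12, defect rate 2.1≤5.2, capacity 756≥690, unit cost 23≤48).
Opt6: not dominated.
Opt7: dominated by Opt1 (lead time 9≤28, defect rate 2.1≤9.2, capacity 756≥681, unit cost 23≤42).
Opt8: not dominated (best lead time).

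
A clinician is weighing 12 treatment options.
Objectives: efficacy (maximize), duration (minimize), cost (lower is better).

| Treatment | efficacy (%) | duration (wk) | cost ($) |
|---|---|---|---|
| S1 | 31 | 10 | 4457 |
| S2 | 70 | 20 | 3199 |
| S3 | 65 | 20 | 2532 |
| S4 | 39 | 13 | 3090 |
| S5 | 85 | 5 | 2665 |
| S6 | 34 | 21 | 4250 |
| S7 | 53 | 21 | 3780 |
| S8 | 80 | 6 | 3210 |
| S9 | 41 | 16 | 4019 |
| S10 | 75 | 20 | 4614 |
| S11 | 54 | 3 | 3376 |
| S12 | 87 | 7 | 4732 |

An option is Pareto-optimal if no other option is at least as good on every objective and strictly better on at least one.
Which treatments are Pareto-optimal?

S3, S5, S11, S12

S1: dominated by S5 (efficacy 85≥31, duration 5≤10, cost 2665≤4457).
S2: dominated by S5 (efficacy 85≥70, duration 5≤20, cost 2665≤3199).
S3: not dominated (best cost).
S4: dominated by S5 (efficacy 85≥39, duration 5≤13, cost 2665≤3090).
S5: not dominated.
S6: dominated by S2 (efficacy 70≥34, duration 20≤21, cost 3199≤4250).
S7: dominated by S2 (efficacy 70≥53, duration 20≤21, cost 3199≤3780).
S8: dominated by S5 (efficacy 85≥80, duration 5≤6, cost 2665≤3210).
S9: dominated by S5 (efficacy 85≥41, duration 5≤16, cost 2665≤4019).
S10: dominated by S5 (efficacy 85≥75, duration 5≤20, cost 2665≤4614).
S11: not dominated (best duration).
S12: not dominated (best efficacy).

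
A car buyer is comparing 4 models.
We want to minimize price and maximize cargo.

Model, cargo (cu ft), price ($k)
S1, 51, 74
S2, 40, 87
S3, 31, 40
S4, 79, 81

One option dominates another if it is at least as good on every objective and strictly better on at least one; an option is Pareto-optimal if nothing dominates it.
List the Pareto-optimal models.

S1: not dominated.
S2: dominated by S1 (cargo 51≥40, price 74≤87).
S3: not dominated (best price).
S4: not dominated (best cargo).

S1, S3, S4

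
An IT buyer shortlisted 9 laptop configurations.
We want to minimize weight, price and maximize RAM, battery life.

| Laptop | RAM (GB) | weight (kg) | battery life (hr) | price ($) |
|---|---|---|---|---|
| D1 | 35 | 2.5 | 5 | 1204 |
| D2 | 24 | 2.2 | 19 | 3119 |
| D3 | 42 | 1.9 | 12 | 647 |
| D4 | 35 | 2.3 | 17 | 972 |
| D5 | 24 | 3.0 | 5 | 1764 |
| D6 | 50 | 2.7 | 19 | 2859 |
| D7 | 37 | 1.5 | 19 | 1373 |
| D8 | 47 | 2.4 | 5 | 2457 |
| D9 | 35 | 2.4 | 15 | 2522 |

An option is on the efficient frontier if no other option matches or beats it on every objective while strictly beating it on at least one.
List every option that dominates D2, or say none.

D7: RAM 37≥24, weight 1.5≤2.2, battery life 19≥19, price 1373≤3119 — dominates D2.
Others (D1, D3, D4, D5, D6, D8, D9) are each worse than D2 on at least one objective.

D7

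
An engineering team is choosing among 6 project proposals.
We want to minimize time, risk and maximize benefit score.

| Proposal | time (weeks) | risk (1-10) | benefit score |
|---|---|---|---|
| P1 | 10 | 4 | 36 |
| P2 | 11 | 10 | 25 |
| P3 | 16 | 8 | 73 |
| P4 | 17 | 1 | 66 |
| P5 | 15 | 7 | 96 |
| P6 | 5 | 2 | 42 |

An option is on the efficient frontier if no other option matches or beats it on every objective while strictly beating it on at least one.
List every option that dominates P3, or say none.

P5

P5: time 15≤16, risk 7≤8, benefit score 96≥73 — dominates P3.
Others (P1, P2, P4, P6) are each worse than P3 on at least one objective.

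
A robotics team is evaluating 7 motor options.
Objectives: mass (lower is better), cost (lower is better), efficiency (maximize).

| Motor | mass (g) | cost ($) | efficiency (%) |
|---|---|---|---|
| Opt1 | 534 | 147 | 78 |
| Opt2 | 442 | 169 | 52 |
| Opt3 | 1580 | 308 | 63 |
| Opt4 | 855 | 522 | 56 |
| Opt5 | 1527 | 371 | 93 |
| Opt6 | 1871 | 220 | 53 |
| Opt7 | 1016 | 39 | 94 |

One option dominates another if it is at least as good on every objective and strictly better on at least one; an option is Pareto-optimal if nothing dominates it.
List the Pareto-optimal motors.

Opt1, Opt2, Opt7

Opt1: not dominated.
Opt2: not dominated (best mass).
Opt3: dominated by Opt1 (mass 534≤1580, cost 147≤308, efficiency 78≥63).
Opt4: dominated by Opt1 (mass 534≤855, cost 147≤522, efficiency 78≥56).
Opt5: dominated by Opt7 (mass 1016≤1527, cost 39≤371, efficiency 94≥93).
Opt6: dominated by Opt1 (mass 534≤1871, cost 147≤220, efficiency 78≥53).
Opt7: not dominated (best cost).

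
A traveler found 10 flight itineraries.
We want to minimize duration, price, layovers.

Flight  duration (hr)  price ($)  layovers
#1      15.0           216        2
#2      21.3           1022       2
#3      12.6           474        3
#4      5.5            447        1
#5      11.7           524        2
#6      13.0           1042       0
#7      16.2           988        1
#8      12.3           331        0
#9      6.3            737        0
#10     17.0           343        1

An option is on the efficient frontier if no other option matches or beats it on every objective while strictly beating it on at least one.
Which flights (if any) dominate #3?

#4, #8

#4: duration 5.5≤12.6, price 447≤474, layovers 1≤3 — dominates #3.
#8: duration 12.3≤12.6, price 331≤474, layovers 0≤3 — dominates #3.
Others (#1, #2, #5, #6, #7, #9, #10) are each worse than #3 on at least one objective.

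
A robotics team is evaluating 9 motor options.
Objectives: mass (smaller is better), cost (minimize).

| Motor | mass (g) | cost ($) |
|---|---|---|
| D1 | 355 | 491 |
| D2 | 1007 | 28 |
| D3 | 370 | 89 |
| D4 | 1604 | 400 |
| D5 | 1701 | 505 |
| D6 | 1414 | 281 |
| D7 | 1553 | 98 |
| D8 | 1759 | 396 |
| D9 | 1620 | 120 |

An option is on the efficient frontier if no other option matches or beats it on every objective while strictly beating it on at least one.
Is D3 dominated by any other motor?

No

D1: worse on cost (491 vs 89).
D2: worse on mass (1007 vs 370).
D4: worse on mass (1604 vs 370).
D5: worse on mass (1701 vs 370).
D6: worse on mass (1414 vs 370).
D7: worse on mass (1553 vs 370).
D8: worse on mass (1759 vs 370).
D9: worse on mass (1620 vs 370).
No option is at least as good as D3 on every objective and strictly better on one.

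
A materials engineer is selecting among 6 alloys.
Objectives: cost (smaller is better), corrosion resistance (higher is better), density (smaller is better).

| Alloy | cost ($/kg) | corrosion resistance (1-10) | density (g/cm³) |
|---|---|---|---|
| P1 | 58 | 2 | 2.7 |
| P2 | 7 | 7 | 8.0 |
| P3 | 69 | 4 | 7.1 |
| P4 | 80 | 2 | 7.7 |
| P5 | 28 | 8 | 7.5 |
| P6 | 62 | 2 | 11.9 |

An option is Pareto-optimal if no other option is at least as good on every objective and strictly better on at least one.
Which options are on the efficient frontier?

P1, P2, P3, P5

P1: not dominated (best density).
P2: not dominated (best cost).
P3: not dominated.
P4: dominated by P1 (cost 58≤80, corrosion resistance 2≥2, density 2.7≤7.7).
P5: not dominated (best corrosion resistance).
P6: dominated by P1 (cost 58≤62, corrosion resistance 2≥2, density 2.7≤11.9).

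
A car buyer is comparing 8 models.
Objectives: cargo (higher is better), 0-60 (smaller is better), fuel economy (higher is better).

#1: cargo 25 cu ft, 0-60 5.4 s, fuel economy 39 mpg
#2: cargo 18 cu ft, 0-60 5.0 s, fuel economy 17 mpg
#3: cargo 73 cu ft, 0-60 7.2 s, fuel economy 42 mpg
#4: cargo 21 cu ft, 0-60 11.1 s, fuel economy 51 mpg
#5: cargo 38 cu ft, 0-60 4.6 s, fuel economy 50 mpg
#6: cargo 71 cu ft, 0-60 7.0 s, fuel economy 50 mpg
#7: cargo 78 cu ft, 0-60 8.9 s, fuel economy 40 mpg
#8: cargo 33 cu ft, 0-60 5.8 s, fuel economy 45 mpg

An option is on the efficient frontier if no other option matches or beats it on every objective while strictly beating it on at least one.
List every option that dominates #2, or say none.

#5

#5: cargo 38≥18, 0-60 4.6≤5.0, fuel economy 50≥17 — dominates #2.
Others (#1, #3, #4, #6, #7, #8) are each worse than #2 on at least one objective.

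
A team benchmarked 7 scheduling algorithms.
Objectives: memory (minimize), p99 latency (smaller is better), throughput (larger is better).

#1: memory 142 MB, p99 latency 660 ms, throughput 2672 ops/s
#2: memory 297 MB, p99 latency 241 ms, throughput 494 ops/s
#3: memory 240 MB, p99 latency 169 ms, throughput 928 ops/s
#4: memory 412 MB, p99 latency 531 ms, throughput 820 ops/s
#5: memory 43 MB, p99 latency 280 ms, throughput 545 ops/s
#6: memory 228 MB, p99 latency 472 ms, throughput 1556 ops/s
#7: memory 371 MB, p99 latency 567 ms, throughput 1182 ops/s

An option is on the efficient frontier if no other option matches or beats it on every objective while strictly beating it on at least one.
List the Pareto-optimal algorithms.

#1, #3, #5, #6

#1: not dominated (best throughput).
#2: dominated by #3 (memory 240≤297, p99 latency 169≤241, throughput 928≥494).
#3: not dominated (best p99 latency).
#4: dominated by #3 (memory 240≤412, p99 latency 169≤531, throughput 928≥820).
#5: not dominated (best memory).
#6: not dominated.
#7: dominated by #6 (memory 228≤371, p99 latency 472≤567, throughput 1556≥1182).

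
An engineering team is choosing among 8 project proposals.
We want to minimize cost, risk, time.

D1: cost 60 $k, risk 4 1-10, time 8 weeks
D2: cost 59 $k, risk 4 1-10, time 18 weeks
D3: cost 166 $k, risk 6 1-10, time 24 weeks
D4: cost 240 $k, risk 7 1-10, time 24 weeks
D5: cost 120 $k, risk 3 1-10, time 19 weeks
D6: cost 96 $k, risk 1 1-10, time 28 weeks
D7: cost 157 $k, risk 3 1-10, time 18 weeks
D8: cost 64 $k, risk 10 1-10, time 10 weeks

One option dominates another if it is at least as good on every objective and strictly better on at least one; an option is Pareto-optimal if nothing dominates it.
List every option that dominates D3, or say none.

D1, D2, D5, D7

D1: cost 60≤166, risk 4≤6, time 8≤24 — dominates D3.
D2: cost 59≤166, risk 4≤6, time 18≤24 — dominates D3.
D5: cost 120≤166, risk 3≤6, time 19≤24 — dominates D3.
D7: cost 157≤166, risk 3≤6, time 18≤24 — dominates D3.
Others (D4, D6, D8) are each worse than D3 on at least one objective.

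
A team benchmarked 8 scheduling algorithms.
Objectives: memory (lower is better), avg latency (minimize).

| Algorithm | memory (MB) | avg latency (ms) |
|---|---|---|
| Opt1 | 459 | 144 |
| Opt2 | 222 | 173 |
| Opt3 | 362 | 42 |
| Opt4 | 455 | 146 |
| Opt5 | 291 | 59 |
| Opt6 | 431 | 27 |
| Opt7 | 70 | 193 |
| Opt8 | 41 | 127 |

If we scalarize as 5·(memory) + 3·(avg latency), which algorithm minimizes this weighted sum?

Opt1: 5·459 + 3·144 = 2727
Opt2: 5·222 + 3·173 = 1629
Opt3: 5·362 + 3·42 = 1936
Opt4: 5·455 + 3·146 = 2713
Opt5: 5·291 + 3·59 = 1632
Opt6: 5·431 + 3·27 = 2236
Opt7: 5·70 + 3·193 = 929
Opt8: 5·41 + 3·127 = 586
Lowest: Opt8 at 586.

Opt8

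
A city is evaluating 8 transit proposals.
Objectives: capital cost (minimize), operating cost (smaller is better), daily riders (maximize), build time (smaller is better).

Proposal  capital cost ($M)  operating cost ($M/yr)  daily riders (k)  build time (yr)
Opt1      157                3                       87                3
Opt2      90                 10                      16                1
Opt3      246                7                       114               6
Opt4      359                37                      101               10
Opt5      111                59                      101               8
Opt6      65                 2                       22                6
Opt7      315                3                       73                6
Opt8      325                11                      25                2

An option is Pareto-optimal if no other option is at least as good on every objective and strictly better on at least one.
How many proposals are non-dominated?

6

Opt1: not dominated.
Opt2: not dominated (best build time).
Opt3: not dominated (best daily riders).
Opt4: dominated by Opt3 (capital cost 246≤359, operating cost 7≤37, daily riders 114≥101, build time 6≤10).
Opt5: not dominated.
Opt6: not dominated (best capital cost).
Opt7: dominated by Opt1 (capital cost 157≤315, operating cost 3≤3, daily riders 87≥73, build time 3≤6).
Opt8: not dominated.
Pareto-optimal: Opt1, Opt2, Opt3, Opt5, Opt6, Opt8 → 6.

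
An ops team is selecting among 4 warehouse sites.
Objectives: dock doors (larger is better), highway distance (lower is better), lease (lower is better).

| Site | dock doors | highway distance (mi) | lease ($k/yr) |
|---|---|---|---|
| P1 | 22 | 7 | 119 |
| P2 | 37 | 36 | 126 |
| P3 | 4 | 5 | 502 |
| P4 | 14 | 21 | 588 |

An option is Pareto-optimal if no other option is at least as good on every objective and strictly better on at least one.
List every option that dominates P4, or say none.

P1

P1: dock doors 22≥14, highway distance 7≤21, lease 119≤588 — dominates P4.
Others (P2, P3) are each worse than P4 on at least one objective.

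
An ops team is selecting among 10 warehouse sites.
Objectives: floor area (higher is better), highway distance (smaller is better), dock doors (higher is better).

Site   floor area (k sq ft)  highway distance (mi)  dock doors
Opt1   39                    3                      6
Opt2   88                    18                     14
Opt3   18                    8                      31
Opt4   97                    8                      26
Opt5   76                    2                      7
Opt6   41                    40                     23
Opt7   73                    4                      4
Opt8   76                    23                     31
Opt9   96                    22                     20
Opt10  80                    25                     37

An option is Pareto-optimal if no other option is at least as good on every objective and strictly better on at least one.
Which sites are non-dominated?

Opt1: dominated by Opt5 (floor area 76≥39, highway distance 2≤3, dock doors 7≥6).
Opt2: dominated by Opt4 (floor area 97≥88, highway distance 8≤18, dock doors 26≥14).
Opt3: not dominated.
Opt4: not dominated (best floor area).
Opt5: not dominated (best highway distance).
Opt6: dominated by Opt4 (floor area 97≥41, highway distance 8≤40, dock doors 26≥23).
Opt7: dominated by Opt5 (floor area 76≥73, highway distance 2≤4, dock doors 7≥4).
Opt8: not dominated.
Opt9: dominated by Opt4 (floor area 97≥96, highway distance 8≤22, dock doors 26≥20).
Opt10: not dominated (best dock doors).

Opt3, Opt4, Opt5, Opt8, Opt10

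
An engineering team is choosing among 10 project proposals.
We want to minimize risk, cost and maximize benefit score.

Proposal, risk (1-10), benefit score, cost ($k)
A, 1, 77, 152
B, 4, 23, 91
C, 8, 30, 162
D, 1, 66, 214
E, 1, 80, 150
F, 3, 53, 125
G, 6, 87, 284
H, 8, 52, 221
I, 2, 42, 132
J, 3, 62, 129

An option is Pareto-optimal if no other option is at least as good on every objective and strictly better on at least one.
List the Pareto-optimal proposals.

A: dominated by E (risk 1≤1, benefit score 80≥77, cost 150≤152).
B: not dominated (best cost).
C: dominated by A (risk 1≤8, benefit score 77≥30, cost 152≤162).
D: dominated by A (risk 1≤1, benefit score 77≥66, cost 152≤214).
E: not dominated.
F: not dominated.
G: not dominated (best benefit score).
H: dominated by A (risk 1≤8, benefit score 77≥52, cost 152≤221).
I: not dominated.
J: not dominated.

B, E, F, G, I, J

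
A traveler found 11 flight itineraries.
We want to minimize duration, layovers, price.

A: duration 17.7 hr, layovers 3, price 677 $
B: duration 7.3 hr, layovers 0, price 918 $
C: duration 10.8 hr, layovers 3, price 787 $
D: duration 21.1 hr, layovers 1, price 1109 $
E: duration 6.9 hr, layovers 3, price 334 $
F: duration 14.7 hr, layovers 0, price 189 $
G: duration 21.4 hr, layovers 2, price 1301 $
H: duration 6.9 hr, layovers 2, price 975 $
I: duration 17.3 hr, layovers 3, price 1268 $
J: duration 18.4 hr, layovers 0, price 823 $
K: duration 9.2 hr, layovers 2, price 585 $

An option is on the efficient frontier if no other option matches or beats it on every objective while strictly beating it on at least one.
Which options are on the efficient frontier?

B, E, F, H, K

A: dominated by E (duration 6.9≤17.7, layovers 3≤3, price 334≤677).
B: not dominated.
C: dominated by E (duration 6.9≤10.8, layovers 3≤3, price 334≤787).
D: dominated by B (duration 7.3≤21.1, layovers 0≤1, price 918≤1109).
E: not dominated.
F: not dominated (best price).
G: dominated by B (duration 7.3≤21.4, layovers 0≤2, price 918≤1301).
H: not dominated.
I: dominated by B (duration 7.3≤17.3, layovers 0≤3, price 918≤1268).
J: dominated by F (duration 14.7≤18.4, layovers 0≤0, price 189≤823).
K: not dominated.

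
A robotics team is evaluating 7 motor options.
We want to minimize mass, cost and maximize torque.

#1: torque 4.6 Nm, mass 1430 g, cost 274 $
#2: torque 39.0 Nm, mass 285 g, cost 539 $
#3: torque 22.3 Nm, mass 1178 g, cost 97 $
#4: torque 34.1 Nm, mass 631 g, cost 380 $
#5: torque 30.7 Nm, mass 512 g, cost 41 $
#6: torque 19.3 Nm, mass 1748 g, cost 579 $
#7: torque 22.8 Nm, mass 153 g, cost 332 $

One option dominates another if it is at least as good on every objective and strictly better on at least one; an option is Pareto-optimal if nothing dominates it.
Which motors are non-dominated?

#1: dominated by #3 (torque 22.3≥4.6, mass 1178≤1430, cost 97≤274).
#2: not dominated (best torque).
#3: dominated by #5 (torque 30.7≥22.3, mass 512≤1178, cost 41≤97).
#4: not dominated.
#5: not dominated (best cost).
#6: dominated by #2 (torque 39.0≥19.3, mass 285≤1748, cost 539≤579).
#7: not dominated (best mass).

#2, #4, #5, #7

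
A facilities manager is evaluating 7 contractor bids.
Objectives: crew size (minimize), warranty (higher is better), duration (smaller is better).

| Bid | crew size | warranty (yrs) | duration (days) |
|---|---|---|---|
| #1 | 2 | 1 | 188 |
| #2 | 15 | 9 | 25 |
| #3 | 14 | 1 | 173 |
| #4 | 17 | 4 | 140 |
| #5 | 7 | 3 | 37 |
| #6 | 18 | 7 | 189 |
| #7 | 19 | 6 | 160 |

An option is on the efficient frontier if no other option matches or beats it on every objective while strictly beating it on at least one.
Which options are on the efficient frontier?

#1, #2, #5

#1: not dominated (best crew size).
#2: not dominated (best warranty).
#3: dominated by #5 (crew size 7≤14, warranty 3≥1, duration 37≤173).
#4: dominated by #2 (crew size 15≤17, warranty 9≥4, duration 25≤140).
#5: not dominated.
#6: dominated by #2 (crew size 15≤18, warranty 9≥7, duration 25≤189).
#7: dominated by #2 (crew size 15≤19, warranty 9≥6, duration 25≤160).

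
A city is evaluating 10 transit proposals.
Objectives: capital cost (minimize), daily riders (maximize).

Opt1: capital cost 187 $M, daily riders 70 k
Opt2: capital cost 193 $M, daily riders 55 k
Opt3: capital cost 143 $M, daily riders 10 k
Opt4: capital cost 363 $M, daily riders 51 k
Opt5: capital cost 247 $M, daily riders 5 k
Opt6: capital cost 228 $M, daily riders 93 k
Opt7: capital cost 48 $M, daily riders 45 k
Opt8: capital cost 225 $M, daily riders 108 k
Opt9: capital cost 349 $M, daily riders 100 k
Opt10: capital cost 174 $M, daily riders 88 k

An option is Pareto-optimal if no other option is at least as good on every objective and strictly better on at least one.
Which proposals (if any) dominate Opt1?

Opt10

Opt10: capital cost 174≤187, daily riders 88≥70 — dominates Opt1.
Others (Opt2, Opt3, Opt4, Opt5, Opt6, Opt7, Opt8, Opt9) are each worse than Opt1 on at least one objective.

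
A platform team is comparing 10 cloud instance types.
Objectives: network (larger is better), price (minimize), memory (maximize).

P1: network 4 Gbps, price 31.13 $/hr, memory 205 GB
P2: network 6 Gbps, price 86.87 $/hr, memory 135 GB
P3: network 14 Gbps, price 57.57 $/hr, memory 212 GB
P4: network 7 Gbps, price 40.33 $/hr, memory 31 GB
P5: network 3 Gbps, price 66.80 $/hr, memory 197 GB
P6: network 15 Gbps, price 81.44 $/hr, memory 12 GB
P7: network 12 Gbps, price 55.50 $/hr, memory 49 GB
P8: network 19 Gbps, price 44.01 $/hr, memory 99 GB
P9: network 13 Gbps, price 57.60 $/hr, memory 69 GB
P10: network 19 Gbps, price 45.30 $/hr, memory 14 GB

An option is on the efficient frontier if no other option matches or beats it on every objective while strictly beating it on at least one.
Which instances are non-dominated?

P1, P3, P4, P8

P1: not dominated (best price).
P2: dominated by P3 (network 14≥6, price 57.57≤86.87, memory 212≥135).
P3: not dominated (best memory).
P4: not dominated.
P5: dominated by P1 (network 4≥3, price 31.13≤66.80, memory 205≥197).
P6: dominated by P8 (network 19≥15, price 44.01≤81.44, memory 99≥12).
P7: dominated by P8 (network 19≥12, price 44.01≤55.50, memory 99≥49).
P8: not dominated.
P9: dominated by P3 (network 14≥13, price 57.57≤57.60, memory 212≥69).
P10: dominated by P8 (network 19≥19, price 44.01≤45.30, memory 99≥14).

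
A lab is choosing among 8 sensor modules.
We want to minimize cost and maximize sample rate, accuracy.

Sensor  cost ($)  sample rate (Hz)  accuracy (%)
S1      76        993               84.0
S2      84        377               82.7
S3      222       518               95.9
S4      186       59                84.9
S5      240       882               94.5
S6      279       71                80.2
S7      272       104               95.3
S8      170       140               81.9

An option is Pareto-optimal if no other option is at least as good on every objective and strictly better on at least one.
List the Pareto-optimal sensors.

S1: not dominated (best cost).
S2: dominated by S1 (cost 76≤84, sample rate 993≥377, accuracy 84.0≥82.7).
S3: not dominated (best accuracy).
S4: not dominated.
S5: not dominated.
S6: dominated by S1 (cost 76≤279, sample rate 993≥71, accuracy 84.0≥80.2).
S7: dominated by S3 (cost 222≤272, sample rate 518≥104, accuracy 95.9≥95.3).
S8: dominated by S1 (cost 76≤170, sample rate 993≥140, accuracy 84.0≥81.9).

S1, S3, S4, S5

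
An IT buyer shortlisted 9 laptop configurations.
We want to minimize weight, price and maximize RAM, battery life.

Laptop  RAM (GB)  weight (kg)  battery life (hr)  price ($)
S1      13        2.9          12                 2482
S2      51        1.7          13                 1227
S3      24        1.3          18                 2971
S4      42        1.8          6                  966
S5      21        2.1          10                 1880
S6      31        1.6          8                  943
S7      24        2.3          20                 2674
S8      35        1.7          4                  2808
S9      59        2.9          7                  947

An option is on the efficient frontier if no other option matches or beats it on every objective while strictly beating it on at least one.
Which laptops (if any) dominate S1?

S2: RAM 51≥13, weight 1.7≤2.9, battery life 13≥12, price 1227≤2482 — dominates S1.
Others (S3, S4, S5, S6, S7, S8, S9) are each worse than S1 on at least one objective.

S2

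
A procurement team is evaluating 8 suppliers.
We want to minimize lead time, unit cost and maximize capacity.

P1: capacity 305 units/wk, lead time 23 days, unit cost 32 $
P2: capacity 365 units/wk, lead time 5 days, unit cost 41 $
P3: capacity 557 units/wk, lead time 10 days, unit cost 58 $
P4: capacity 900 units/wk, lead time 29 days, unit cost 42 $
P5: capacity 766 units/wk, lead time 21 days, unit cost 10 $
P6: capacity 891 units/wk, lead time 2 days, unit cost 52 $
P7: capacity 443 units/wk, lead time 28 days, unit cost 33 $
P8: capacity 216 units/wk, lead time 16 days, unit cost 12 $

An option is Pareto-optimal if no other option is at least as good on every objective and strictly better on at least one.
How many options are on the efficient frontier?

5

P1: dominated by P5 (capacity 766≥305, lead time 21≤23, unit cost 10≤32).
P2: not dominated.
P3: dominated by P6 (capacity 891≥557, lead time 2≤10, unit cost 52≤58).
P4: not dominated (best capacity).
P5: not dominated (best unit cost).
P6: not dominated (best lead time).
P7: dominated by P5 (capacity 766≥443, lead time 21≤28, unit cost 10≤33).
P8: not dominated.
Pareto-optimal: P2, P4, P5, P6, P8 → 5.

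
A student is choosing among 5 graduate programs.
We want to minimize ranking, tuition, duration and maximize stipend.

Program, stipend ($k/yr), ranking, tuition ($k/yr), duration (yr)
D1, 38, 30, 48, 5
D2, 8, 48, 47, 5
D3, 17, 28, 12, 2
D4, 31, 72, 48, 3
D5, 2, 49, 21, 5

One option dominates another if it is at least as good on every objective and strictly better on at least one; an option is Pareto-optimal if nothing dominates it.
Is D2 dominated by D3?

Yes

D3 vs D2: stipend 17≥8, ranking 28≤48, tuition 12≤47, duration 2≤5 — D3 is at least as good on every objective with at least one strict improvement.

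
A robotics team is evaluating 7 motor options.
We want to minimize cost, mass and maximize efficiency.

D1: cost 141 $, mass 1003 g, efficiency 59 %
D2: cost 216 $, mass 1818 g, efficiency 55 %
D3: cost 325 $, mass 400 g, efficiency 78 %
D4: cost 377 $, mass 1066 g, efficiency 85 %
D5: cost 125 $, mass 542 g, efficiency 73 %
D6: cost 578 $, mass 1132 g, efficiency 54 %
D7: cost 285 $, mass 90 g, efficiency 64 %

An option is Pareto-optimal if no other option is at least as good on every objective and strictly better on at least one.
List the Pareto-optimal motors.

D3, D4, D5, D7

D1: dominated by D5 (cost 125≤141, mass 542≤1003, efficiency 73≥59).
D2: dominated by D1 (cost 141≤216, mass 1003≤1818, efficiency 59≥55).
D3: not dominated.
D4: not dominated (best efficiency).
D5: not dominated (best cost).
D6: dominated by D1 (cost 141≤578, mass 1003≤1132, efficiency 59≥54).
D7: not dominated (best mass).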